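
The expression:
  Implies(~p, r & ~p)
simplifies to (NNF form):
p | r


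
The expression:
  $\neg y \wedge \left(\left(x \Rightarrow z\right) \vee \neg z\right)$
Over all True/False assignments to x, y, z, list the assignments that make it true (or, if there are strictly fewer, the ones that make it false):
is true only for:
  x=False, y=False, z=False;
  x=False, y=False, z=True;
  x=True, y=False, z=False;
  x=True, y=False, z=True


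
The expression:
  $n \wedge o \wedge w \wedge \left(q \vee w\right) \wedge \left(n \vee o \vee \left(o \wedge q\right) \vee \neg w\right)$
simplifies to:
$n \wedge o \wedge w$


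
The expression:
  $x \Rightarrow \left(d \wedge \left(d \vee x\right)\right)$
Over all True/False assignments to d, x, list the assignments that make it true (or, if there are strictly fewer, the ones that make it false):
is false only for:
  d=False, x=True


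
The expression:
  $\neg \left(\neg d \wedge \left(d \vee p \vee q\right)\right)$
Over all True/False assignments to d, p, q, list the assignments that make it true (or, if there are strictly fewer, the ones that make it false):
is false only for:
  d=False, p=False, q=True;
  d=False, p=True, q=False;
  d=False, p=True, q=True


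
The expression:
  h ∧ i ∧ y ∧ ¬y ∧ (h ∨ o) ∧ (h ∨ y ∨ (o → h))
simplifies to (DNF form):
False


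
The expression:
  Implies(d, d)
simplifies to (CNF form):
True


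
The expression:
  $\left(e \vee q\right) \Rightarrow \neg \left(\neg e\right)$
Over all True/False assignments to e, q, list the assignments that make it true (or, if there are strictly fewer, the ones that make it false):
is false only for:
  e=False, q=True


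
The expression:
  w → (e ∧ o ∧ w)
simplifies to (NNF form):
(e ∧ o) ∨ ¬w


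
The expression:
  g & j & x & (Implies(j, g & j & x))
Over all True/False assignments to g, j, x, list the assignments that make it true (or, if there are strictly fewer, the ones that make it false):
is true only for:
  g=True, j=True, x=True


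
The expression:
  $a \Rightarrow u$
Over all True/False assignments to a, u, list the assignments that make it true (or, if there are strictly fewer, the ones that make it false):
is false only for:
  a=True, u=False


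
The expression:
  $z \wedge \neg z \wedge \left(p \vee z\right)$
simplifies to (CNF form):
$\text{False}$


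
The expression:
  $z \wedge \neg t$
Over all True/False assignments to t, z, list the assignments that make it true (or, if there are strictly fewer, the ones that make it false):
is true only for:
  t=False, z=True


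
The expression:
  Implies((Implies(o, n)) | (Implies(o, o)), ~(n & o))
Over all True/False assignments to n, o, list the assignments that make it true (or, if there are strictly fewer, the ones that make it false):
is false only for:
  n=True, o=True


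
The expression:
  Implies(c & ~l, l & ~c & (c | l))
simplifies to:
l | ~c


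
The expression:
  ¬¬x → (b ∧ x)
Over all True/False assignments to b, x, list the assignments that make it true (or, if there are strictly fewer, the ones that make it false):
is false only for:
  b=False, x=True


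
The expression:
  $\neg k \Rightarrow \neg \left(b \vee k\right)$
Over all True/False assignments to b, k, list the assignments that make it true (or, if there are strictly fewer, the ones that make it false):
is false only for:
  b=True, k=False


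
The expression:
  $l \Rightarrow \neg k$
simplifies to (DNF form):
$\neg k \vee \neg l$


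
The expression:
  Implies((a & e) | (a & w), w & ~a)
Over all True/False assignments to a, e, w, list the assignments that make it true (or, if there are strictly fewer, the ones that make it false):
is false only for:
  a=True, e=False, w=True;
  a=True, e=True, w=False;
  a=True, e=True, w=True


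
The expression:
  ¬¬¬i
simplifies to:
¬i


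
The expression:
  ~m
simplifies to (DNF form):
~m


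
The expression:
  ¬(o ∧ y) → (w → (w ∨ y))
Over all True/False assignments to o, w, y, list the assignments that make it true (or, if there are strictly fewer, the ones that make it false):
is always true.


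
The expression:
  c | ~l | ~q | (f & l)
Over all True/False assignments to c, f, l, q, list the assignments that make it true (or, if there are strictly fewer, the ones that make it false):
is false only for:
  c=False, f=False, l=True, q=True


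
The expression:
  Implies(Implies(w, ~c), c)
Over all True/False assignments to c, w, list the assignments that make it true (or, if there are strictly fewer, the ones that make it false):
is true only for:
  c=True, w=False;
  c=True, w=True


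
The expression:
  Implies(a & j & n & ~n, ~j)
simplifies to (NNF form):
True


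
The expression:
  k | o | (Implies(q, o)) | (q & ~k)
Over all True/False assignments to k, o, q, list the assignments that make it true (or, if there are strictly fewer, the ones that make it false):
is always true.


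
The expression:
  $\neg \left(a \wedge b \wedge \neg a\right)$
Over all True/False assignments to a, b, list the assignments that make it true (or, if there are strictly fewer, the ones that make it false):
is always true.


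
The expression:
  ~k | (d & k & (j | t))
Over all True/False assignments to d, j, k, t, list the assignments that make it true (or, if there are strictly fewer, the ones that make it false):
is false only for:
  d=False, j=False, k=True, t=False;
  d=False, j=False, k=True, t=True;
  d=False, j=True, k=True, t=False;
  d=False, j=True, k=True, t=True;
  d=True, j=False, k=True, t=False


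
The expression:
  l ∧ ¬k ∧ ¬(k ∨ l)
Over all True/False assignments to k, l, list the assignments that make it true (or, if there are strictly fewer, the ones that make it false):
is never true.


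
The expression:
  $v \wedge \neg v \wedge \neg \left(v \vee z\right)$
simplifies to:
$\text{False}$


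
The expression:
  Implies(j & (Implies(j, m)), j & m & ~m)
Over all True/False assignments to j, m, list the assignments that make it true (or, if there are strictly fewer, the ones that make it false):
is false only for:
  j=True, m=True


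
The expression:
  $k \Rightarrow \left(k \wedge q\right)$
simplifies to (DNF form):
$q \vee \neg k$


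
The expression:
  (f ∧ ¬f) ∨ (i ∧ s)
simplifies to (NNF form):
i ∧ s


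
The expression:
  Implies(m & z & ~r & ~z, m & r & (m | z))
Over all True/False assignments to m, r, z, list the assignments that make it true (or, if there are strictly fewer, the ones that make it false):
is always true.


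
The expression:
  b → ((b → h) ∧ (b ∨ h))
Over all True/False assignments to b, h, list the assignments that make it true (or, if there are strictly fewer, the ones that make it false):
is false only for:
  b=True, h=False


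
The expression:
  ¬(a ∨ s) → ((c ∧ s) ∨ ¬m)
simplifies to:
a ∨ s ∨ ¬m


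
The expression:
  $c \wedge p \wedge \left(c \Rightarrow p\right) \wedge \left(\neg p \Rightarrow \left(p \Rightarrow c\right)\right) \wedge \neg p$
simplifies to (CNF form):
$\text{False}$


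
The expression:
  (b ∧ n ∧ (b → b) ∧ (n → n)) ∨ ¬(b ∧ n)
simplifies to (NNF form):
True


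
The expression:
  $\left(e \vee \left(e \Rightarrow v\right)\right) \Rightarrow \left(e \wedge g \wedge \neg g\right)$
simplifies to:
$\text{False}$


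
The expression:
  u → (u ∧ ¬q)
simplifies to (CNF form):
¬q ∨ ¬u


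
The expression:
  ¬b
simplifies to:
¬b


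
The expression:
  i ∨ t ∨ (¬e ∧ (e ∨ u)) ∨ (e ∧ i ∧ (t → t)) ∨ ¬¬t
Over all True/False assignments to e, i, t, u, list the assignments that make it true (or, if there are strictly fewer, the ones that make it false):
is false only for:
  e=False, i=False, t=False, u=False;
  e=True, i=False, t=False, u=False;
  e=True, i=False, t=False, u=True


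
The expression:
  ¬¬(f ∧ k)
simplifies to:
f ∧ k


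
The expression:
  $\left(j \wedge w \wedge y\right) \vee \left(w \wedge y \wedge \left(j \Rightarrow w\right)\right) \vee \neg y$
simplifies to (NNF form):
$w \vee \neg y$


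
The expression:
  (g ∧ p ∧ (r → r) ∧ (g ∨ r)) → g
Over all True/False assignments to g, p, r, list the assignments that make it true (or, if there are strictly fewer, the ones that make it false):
is always true.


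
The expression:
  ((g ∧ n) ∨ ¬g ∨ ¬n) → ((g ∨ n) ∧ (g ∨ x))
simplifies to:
g ∨ (n ∧ x)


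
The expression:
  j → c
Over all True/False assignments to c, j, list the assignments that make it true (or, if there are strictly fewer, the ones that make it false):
is false only for:
  c=False, j=True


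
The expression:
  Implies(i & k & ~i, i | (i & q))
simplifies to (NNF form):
True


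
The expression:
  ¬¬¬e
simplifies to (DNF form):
¬e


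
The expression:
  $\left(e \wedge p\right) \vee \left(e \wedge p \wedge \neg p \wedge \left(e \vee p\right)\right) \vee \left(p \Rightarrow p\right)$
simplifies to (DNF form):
$\text{True}$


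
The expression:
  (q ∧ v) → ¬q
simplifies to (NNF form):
¬q ∨ ¬v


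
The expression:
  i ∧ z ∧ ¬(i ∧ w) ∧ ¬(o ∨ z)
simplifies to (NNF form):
False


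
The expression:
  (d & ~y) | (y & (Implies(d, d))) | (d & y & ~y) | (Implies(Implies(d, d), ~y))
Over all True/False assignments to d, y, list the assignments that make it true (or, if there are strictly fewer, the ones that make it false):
is always true.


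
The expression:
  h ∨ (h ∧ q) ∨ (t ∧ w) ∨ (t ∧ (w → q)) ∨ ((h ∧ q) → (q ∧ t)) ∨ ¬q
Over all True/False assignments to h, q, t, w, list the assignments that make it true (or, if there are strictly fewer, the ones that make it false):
is always true.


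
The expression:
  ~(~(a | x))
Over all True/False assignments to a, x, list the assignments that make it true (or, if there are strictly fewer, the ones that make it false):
is false only for:
  a=False, x=False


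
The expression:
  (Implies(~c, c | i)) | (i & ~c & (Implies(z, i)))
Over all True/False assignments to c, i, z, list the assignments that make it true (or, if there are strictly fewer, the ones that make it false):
is false only for:
  c=False, i=False, z=False;
  c=False, i=False, z=True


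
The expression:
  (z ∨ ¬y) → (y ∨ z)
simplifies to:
y ∨ z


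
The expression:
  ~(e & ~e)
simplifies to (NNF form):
True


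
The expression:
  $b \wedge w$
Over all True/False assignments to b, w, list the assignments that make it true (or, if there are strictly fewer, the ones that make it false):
is true only for:
  b=True, w=True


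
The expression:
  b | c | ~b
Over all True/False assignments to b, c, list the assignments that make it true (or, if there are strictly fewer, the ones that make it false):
is always true.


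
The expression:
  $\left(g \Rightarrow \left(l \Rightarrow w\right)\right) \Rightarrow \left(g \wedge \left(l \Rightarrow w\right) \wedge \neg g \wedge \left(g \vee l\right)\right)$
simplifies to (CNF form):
$g \wedge l \wedge \neg w$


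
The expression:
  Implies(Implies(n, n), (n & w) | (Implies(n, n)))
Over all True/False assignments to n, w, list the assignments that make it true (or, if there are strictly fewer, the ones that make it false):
is always true.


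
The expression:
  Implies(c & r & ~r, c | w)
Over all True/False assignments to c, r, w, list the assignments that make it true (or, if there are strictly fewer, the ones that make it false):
is always true.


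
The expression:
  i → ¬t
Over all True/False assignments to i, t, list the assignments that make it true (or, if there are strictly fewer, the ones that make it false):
is false only for:
  i=True, t=True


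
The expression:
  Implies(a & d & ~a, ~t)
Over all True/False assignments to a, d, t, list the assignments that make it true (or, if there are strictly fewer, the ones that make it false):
is always true.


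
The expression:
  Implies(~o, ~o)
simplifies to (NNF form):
True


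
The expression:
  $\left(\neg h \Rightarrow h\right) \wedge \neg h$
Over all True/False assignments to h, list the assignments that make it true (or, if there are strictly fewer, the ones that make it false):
is never true.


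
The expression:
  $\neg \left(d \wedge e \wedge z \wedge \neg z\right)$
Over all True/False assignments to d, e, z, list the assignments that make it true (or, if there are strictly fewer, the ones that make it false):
is always true.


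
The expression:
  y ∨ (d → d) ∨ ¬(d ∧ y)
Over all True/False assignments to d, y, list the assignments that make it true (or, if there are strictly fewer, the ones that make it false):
is always true.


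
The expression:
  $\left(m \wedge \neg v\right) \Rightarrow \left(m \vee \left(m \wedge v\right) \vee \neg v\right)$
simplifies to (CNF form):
$\text{True}$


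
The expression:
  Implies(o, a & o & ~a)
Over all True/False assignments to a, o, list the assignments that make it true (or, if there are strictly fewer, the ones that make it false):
is true only for:
  a=False, o=False;
  a=True, o=False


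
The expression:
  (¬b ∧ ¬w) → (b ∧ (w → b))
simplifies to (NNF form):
b ∨ w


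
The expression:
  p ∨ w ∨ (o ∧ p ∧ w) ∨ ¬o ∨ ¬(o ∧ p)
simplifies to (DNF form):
True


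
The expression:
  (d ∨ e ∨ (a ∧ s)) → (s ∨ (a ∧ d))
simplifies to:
s ∨ (a ∧ d) ∨ (¬d ∧ ¬e)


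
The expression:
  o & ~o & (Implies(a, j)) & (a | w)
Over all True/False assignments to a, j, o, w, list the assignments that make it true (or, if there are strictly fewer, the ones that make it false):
is never true.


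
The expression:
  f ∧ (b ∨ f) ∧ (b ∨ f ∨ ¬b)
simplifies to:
f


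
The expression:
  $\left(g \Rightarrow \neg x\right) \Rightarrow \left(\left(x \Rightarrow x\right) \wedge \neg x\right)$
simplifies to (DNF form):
$g \vee \neg x$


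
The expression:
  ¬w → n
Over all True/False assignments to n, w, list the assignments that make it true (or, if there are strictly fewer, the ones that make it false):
is false only for:
  n=False, w=False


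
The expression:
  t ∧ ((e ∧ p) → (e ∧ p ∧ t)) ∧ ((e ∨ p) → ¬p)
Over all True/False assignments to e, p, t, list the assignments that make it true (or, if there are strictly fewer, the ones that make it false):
is true only for:
  e=False, p=False, t=True;
  e=True, p=False, t=True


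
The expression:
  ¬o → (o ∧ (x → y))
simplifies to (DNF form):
o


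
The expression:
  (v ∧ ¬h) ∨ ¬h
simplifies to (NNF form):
¬h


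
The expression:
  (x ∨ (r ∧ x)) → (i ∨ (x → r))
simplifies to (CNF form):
i ∨ r ∨ ¬x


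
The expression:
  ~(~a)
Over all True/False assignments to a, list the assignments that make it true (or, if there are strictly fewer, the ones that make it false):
is true only for:
  a=True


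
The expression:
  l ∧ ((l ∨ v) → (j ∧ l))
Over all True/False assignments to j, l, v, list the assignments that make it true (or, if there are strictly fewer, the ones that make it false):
is true only for:
  j=True, l=True, v=False;
  j=True, l=True, v=True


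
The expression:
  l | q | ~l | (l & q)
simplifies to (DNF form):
True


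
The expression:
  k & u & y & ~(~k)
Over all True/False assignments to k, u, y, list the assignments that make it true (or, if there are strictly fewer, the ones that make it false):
is true only for:
  k=True, u=True, y=True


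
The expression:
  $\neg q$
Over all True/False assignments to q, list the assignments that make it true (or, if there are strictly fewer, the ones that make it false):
is true only for:
  q=False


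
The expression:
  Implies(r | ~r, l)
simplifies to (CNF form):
l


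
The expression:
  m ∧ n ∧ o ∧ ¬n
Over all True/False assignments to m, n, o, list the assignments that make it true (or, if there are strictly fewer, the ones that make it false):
is never true.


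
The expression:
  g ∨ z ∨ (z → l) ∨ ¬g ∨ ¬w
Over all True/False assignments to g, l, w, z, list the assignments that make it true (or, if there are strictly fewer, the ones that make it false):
is always true.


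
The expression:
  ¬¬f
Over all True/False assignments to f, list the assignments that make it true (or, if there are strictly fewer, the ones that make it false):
is true only for:
  f=True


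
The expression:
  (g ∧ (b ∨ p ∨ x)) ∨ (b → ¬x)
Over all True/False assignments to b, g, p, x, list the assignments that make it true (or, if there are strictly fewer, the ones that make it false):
is false only for:
  b=True, g=False, p=False, x=True;
  b=True, g=False, p=True, x=True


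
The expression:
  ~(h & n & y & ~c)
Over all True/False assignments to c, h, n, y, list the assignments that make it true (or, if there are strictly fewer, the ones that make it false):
is false only for:
  c=False, h=True, n=True, y=True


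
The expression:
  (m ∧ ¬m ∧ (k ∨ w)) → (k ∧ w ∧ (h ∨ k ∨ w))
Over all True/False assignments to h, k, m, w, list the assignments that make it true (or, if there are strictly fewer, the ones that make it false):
is always true.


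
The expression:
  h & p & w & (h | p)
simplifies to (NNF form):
h & p & w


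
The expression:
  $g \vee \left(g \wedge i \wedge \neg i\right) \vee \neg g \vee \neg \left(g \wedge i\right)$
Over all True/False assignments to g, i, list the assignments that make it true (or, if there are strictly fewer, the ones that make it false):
is always true.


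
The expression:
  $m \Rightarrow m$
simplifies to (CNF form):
$\text{True}$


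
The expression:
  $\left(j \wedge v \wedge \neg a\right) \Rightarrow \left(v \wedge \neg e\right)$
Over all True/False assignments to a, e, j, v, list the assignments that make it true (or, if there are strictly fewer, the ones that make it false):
is false only for:
  a=False, e=True, j=True, v=True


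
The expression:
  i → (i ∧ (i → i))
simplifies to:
True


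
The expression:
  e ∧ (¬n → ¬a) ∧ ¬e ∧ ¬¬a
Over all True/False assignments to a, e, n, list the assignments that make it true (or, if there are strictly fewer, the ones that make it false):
is never true.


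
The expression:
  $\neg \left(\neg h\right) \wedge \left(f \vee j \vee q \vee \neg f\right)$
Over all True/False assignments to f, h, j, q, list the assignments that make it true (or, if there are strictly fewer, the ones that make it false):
is true only for:
  f=False, h=True, j=False, q=False;
  f=False, h=True, j=False, q=True;
  f=False, h=True, j=True, q=False;
  f=False, h=True, j=True, q=True;
  f=True, h=True, j=False, q=False;
  f=True, h=True, j=False, q=True;
  f=True, h=True, j=True, q=False;
  f=True, h=True, j=True, q=True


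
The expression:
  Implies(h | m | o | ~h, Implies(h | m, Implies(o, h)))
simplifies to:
h | ~m | ~o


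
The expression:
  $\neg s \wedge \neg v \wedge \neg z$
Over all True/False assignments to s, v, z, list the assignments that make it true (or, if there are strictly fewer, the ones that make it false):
is true only for:
  s=False, v=False, z=False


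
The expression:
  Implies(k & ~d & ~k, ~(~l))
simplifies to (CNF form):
True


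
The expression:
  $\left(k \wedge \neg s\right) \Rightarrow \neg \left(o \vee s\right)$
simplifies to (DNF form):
$s \vee \neg k \vee \neg o$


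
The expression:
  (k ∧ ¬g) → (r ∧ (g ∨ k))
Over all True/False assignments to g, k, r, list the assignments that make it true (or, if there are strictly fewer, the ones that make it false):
is false only for:
  g=False, k=True, r=False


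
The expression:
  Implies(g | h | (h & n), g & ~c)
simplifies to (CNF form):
(g | ~h) & (~c | ~g)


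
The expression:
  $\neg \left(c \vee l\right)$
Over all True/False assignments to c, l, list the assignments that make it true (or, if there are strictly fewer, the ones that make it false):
is true only for:
  c=False, l=False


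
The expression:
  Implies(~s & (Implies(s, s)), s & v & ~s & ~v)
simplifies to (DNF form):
s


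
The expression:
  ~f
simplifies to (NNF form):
~f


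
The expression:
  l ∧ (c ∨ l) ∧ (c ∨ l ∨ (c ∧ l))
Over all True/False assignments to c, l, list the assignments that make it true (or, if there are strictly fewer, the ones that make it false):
is true only for:
  c=False, l=True;
  c=True, l=True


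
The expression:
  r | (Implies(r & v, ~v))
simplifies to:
True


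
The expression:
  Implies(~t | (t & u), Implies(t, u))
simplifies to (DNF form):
True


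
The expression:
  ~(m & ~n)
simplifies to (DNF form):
n | ~m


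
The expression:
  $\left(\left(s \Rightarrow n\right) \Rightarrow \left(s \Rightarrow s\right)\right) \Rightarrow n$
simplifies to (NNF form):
$n$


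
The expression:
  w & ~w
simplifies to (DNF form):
False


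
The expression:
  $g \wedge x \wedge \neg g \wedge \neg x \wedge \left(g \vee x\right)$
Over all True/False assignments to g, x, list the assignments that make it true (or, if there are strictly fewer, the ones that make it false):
is never true.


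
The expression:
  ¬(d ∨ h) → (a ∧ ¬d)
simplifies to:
a ∨ d ∨ h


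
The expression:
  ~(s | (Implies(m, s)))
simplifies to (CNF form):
m & ~s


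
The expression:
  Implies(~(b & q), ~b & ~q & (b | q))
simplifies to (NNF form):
b & q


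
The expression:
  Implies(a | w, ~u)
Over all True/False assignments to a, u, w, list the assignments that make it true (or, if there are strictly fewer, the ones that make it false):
is false only for:
  a=False, u=True, w=True;
  a=True, u=True, w=False;
  a=True, u=True, w=True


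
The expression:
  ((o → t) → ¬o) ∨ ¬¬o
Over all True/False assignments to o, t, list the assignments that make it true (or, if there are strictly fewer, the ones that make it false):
is always true.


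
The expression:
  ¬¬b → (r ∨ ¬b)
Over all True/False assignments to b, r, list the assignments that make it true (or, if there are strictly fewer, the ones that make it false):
is false only for:
  b=True, r=False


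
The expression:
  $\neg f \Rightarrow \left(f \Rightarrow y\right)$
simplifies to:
$\text{True}$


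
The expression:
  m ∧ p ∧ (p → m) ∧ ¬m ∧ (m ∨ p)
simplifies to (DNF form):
False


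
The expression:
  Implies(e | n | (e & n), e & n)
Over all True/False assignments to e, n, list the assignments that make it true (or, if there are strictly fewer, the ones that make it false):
is true only for:
  e=False, n=False;
  e=True, n=True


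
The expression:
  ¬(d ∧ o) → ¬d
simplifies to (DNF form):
o ∨ ¬d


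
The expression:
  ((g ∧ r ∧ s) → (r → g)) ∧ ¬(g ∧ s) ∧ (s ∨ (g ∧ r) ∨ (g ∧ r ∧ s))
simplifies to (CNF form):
(g ∨ s) ∧ (r ∨ s) ∧ (¬g ∨ ¬s)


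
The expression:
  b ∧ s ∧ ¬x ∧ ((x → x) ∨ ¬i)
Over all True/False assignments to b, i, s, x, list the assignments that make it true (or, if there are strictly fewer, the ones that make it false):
is true only for:
  b=True, i=False, s=True, x=False;
  b=True, i=True, s=True, x=False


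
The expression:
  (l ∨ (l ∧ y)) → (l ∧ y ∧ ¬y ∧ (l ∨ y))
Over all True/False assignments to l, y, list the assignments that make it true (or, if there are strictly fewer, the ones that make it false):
is true only for:
  l=False, y=False;
  l=False, y=True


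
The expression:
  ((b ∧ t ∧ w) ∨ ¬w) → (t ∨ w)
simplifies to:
t ∨ w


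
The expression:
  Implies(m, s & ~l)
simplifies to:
~m | (s & ~l)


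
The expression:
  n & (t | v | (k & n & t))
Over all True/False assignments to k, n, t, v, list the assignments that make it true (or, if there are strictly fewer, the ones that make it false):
is true only for:
  k=False, n=True, t=False, v=True;
  k=False, n=True, t=True, v=False;
  k=False, n=True, t=True, v=True;
  k=True, n=True, t=False, v=True;
  k=True, n=True, t=True, v=False;
  k=True, n=True, t=True, v=True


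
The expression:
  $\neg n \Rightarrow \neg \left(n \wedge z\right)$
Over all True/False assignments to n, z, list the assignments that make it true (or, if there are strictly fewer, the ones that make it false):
is always true.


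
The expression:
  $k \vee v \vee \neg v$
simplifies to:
$\text{True}$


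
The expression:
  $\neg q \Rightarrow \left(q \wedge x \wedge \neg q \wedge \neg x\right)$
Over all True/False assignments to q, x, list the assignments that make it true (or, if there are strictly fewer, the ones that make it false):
is true only for:
  q=True, x=False;
  q=True, x=True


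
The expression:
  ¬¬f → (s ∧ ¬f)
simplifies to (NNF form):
¬f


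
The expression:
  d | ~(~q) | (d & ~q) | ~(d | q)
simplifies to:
True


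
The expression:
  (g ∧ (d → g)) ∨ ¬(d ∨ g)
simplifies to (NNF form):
g ∨ ¬d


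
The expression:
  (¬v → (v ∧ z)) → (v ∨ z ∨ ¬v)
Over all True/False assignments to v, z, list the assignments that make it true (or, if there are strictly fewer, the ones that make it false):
is always true.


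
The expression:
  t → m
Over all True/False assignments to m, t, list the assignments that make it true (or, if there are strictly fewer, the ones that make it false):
is false only for:
  m=False, t=True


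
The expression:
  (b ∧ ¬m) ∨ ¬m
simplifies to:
¬m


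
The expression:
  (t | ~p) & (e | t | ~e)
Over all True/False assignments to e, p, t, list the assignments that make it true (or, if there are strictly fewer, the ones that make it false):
is false only for:
  e=False, p=True, t=False;
  e=True, p=True, t=False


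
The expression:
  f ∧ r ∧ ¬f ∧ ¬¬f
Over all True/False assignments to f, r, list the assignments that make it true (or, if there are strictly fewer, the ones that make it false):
is never true.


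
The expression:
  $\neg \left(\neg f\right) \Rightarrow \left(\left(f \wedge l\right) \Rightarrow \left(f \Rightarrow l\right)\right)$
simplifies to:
$\text{True}$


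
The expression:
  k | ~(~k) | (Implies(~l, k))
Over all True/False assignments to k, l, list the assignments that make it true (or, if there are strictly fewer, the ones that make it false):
is false only for:
  k=False, l=False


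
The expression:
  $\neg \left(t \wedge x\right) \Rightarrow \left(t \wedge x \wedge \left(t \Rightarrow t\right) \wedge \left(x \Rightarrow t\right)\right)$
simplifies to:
$t \wedge x$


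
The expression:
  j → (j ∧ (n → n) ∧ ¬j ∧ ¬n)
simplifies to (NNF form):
¬j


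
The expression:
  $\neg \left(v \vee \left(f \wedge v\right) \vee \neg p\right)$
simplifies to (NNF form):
$p \wedge \neg v$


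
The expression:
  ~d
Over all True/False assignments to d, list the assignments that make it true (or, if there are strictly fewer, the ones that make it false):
is true only for:
  d=False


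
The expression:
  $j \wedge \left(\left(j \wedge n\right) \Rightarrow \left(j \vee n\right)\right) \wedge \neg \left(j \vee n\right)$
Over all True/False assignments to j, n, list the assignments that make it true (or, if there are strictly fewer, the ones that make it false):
is never true.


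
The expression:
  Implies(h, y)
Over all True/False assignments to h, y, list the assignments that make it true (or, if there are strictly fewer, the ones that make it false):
is false only for:
  h=True, y=False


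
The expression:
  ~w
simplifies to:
~w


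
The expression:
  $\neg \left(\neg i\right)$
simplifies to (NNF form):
$i$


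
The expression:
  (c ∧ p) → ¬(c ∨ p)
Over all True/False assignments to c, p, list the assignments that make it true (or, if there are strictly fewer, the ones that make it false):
is false only for:
  c=True, p=True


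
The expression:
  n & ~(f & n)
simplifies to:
n & ~f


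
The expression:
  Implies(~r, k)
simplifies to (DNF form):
k | r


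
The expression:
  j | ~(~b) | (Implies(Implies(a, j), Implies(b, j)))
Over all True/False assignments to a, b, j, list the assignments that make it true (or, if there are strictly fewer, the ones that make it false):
is always true.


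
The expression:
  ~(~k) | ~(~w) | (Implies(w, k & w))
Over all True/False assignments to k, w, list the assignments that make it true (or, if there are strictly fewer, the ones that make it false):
is always true.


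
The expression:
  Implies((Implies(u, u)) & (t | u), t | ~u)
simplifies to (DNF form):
t | ~u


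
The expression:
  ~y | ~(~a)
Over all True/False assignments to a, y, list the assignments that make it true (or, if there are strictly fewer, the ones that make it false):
is false only for:
  a=False, y=True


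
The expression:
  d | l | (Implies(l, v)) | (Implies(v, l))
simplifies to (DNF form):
True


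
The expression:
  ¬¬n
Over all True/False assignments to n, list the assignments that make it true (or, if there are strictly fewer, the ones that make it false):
is true only for:
  n=True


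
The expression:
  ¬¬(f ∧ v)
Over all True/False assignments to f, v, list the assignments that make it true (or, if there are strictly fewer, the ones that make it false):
is true only for:
  f=True, v=True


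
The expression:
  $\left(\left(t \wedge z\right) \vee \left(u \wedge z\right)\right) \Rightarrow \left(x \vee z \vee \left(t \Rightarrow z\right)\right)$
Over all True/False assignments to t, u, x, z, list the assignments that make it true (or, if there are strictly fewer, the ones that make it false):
is always true.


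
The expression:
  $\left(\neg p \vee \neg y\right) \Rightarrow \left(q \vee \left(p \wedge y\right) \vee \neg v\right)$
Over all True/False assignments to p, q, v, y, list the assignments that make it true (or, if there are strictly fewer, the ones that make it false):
is false only for:
  p=False, q=False, v=True, y=False;
  p=False, q=False, v=True, y=True;
  p=True, q=False, v=True, y=False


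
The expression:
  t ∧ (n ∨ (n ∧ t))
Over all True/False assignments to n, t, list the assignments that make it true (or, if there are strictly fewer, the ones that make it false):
is true only for:
  n=True, t=True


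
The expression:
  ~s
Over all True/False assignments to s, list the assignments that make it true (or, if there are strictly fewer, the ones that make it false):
is true only for:
  s=False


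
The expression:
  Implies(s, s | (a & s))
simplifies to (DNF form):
True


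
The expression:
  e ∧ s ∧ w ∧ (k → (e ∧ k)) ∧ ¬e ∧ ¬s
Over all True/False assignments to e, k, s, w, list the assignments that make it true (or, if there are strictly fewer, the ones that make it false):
is never true.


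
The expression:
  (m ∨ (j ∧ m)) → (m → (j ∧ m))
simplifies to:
j ∨ ¬m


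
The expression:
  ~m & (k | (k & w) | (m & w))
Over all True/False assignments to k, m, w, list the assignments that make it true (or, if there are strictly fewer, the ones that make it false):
is true only for:
  k=True, m=False, w=False;
  k=True, m=False, w=True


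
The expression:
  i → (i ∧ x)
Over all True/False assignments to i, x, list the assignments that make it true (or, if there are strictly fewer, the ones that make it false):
is false only for:
  i=True, x=False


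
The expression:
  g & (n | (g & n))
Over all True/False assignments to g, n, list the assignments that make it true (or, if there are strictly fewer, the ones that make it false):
is true only for:
  g=True, n=True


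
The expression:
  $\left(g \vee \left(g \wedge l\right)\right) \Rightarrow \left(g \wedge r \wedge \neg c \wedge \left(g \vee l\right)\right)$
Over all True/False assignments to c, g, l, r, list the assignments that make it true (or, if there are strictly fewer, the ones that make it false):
is false only for:
  c=False, g=True, l=False, r=False;
  c=False, g=True, l=True, r=False;
  c=True, g=True, l=False, r=False;
  c=True, g=True, l=False, r=True;
  c=True, g=True, l=True, r=False;
  c=True, g=True, l=True, r=True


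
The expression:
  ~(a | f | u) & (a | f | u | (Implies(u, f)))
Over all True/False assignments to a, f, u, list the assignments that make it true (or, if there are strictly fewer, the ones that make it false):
is true only for:
  a=False, f=False, u=False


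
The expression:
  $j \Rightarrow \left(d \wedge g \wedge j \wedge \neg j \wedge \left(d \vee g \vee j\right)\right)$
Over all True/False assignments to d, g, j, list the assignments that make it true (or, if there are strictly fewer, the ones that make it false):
is true only for:
  d=False, g=False, j=False;
  d=False, g=True, j=False;
  d=True, g=False, j=False;
  d=True, g=True, j=False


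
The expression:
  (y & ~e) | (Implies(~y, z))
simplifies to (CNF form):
y | z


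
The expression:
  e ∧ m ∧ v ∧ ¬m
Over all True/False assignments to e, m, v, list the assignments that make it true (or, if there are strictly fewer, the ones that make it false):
is never true.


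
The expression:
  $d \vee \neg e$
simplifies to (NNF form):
$d \vee \neg e$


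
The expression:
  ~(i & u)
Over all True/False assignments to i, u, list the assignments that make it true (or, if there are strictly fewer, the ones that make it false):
is false only for:
  i=True, u=True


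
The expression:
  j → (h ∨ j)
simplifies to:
True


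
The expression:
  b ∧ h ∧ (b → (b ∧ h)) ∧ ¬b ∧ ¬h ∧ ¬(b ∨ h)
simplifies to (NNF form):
False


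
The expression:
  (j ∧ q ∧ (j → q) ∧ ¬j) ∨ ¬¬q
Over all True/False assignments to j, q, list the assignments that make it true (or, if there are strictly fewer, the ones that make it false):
is true only for:
  j=False, q=True;
  j=True, q=True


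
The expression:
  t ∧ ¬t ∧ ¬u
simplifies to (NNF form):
False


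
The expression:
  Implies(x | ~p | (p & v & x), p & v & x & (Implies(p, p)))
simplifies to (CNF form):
p & (v | ~x)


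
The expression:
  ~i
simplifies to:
~i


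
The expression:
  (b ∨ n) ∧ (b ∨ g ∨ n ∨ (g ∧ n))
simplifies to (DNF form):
b ∨ n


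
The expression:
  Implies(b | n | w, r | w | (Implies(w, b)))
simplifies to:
True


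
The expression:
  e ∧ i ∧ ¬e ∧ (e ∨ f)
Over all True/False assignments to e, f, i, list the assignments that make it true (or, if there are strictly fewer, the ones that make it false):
is never true.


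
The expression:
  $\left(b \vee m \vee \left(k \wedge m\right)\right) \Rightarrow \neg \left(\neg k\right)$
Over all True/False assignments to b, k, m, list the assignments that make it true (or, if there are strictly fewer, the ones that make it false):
is false only for:
  b=False, k=False, m=True;
  b=True, k=False, m=False;
  b=True, k=False, m=True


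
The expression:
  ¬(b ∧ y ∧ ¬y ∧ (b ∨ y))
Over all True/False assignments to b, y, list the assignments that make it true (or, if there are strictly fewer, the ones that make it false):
is always true.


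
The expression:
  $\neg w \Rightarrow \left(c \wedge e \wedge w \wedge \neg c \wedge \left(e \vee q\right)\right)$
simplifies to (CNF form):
$w$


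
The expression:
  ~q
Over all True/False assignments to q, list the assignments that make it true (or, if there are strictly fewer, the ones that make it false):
is true only for:
  q=False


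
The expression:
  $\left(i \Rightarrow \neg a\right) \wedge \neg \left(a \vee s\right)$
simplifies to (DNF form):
$\neg a \wedge \neg s$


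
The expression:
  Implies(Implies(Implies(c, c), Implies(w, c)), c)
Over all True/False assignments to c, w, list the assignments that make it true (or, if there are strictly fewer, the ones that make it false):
is false only for:
  c=False, w=False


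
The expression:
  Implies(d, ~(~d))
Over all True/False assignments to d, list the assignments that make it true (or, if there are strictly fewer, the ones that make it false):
is always true.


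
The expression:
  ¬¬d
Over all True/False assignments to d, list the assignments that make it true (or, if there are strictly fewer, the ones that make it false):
is true only for:
  d=True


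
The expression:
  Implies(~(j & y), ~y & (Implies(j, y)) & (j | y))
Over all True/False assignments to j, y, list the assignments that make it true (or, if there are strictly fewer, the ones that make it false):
is true only for:
  j=True, y=True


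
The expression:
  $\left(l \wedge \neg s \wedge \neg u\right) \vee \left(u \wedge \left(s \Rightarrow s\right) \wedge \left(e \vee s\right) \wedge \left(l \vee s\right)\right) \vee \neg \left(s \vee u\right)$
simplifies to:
$\left(s \wedge u\right) \vee \left(\neg s \wedge \neg u\right) \vee \left(e \wedge l \wedge \neg s\right)$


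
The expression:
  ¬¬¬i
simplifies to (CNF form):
¬i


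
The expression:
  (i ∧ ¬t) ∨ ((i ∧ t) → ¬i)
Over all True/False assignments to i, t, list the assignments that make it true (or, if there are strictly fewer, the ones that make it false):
is false only for:
  i=True, t=True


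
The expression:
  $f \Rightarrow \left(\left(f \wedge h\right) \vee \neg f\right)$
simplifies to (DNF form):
$h \vee \neg f$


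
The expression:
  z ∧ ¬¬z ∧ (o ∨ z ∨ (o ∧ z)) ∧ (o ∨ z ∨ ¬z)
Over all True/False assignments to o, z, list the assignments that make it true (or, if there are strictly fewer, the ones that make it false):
is true only for:
  o=False, z=True;
  o=True, z=True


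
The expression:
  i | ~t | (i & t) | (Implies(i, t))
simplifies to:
True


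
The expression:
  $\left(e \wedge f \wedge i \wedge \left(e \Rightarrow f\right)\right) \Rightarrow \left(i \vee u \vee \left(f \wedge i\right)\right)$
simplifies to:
$\text{True}$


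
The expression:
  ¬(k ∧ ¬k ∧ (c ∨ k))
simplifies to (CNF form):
True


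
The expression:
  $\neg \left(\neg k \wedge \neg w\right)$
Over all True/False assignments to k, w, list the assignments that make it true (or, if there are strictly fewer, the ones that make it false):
is false only for:
  k=False, w=False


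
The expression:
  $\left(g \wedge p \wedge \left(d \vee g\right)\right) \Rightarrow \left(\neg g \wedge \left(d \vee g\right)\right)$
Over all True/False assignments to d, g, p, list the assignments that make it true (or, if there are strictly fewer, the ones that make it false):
is false only for:
  d=False, g=True, p=True;
  d=True, g=True, p=True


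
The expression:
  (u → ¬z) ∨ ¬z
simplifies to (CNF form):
¬u ∨ ¬z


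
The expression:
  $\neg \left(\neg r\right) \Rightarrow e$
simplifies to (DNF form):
$e \vee \neg r$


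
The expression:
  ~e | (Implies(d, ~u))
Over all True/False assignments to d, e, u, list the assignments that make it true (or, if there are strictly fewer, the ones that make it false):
is false only for:
  d=True, e=True, u=True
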